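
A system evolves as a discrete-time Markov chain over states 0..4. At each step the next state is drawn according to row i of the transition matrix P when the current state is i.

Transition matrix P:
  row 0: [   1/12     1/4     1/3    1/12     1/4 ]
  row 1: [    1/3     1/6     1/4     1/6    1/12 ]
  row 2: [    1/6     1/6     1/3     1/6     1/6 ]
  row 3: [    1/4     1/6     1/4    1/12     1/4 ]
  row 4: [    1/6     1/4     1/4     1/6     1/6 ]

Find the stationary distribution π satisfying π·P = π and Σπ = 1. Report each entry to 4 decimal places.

π = [0.1949, 0.1977, 0.2904, 0.1389, 0.1780]

Balance equations π_j = Σ_i π_i·P[i][j]:
  π_0 = 1/12·π_0 + 1/3·π_1 + 1/6·π_2 + 1/4·π_3 + 1/6·π_4
  π_1 = 1/4·π_0 + 1/6·π_1 + 1/6·π_2 + 1/6·π_3 + 1/4·π_4
  π_2 = 1/3·π_0 + 1/4·π_1 + 1/3·π_2 + 1/4·π_3 + 1/4·π_4
  π_3 = 1/12·π_0 + 1/6·π_1 + 1/6·π_2 + 1/12·π_3 + 1/6·π_4
  normalize: π_0 + π_1 + π_2 + π_3 + π_4 = 1
Solving the linear system gives exactly π = [2370/12157, 2404/12157, 3531/12157, 1688/12157, 2164/12157].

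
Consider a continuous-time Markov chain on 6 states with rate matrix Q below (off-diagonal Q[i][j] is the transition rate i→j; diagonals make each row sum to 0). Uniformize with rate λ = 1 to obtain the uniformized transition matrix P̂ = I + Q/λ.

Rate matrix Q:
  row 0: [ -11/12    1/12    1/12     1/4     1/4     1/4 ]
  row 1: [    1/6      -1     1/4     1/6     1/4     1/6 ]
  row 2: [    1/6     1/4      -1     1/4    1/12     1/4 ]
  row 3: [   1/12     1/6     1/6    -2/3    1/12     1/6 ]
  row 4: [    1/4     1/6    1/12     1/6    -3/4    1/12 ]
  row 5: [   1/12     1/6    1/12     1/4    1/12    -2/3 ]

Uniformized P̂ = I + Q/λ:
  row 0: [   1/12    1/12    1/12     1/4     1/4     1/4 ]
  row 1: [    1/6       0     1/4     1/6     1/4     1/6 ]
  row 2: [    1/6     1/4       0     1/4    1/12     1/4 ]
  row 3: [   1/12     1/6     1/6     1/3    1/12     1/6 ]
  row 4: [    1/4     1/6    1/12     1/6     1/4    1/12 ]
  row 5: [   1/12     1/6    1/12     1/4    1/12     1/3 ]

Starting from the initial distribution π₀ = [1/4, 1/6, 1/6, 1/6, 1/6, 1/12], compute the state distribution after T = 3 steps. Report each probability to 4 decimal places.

t=0: π = [0.2500, 0.1667, 0.1667, 0.1667, 0.1667, 0.0833]
t=1: π = [0.1389, 0.1319, 0.1111, 0.2361, 0.1806, 0.2014]
t=2: π = [0.1337, 0.1424, 0.1157, 0.2436, 0.1586, 0.2060]
t=3: π = [0.1313, 0.1414, 0.1177, 0.2452, 0.1558, 0.2086]

π = [0.1313, 0.1414, 0.1177, 0.2452, 0.1558, 0.2086]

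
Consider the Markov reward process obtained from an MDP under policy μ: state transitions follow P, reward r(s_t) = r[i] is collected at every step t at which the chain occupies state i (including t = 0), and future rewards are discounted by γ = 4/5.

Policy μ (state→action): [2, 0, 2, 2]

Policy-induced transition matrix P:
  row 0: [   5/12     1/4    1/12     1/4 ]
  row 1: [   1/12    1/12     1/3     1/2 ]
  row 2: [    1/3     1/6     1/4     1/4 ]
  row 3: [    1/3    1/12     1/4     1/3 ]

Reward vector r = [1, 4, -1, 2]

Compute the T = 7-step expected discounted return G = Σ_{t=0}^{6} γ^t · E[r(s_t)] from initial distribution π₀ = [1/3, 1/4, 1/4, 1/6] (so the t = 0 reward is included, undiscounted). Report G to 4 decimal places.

t=0: π = [0.3333, 0.2500, 0.2500, 0.1667], E[r] = 1.4167, γ^t·E[r] = 1.416667, running G = 1.416667
t=1: π = [0.2986, 0.1597, 0.2153, 0.3264], E[r] = 1.3750, γ^t·E[r] = 1.100000, running G = 2.516667
t=2: π = [0.3183, 0.1510, 0.2135, 0.3171], E[r] = 1.3432, γ^t·E[r] = 0.859630, running G = 3.376296
t=3: π = [0.3221, 0.1542, 0.2095, 0.3142], E[r] = 1.3576, γ^t·E[r] = 0.695111, running G = 4.071407
t=4: π = [0.3216, 0.1545, 0.2092, 0.3147], E[r] = 1.3598, γ^t·E[r] = 0.556986, running G = 4.628393
t=5: π = [0.3215, 0.1544, 0.2093, 0.3148], E[r] = 1.3594, γ^t·E[r] = 0.445454, running G = 5.073847
t=6: π = [0.3215, 0.1544, 0.2093, 0.3148], E[r] = 1.3593, γ^t·E[r] = 0.356345, running G = 5.430192

G = 5.4302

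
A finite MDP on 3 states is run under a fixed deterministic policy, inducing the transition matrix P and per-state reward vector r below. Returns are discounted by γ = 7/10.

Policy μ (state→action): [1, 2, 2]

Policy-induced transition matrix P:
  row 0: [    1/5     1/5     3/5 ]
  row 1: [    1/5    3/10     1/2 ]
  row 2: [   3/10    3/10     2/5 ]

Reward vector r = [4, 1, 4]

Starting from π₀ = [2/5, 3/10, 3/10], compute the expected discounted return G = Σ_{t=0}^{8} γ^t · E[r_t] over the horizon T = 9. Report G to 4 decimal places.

t=0: π = [0.4000, 0.3000, 0.3000], E[r] = 3.1000, γ^t·E[r] = 3.100000, running G = 3.100000
t=1: π = [0.2300, 0.2600, 0.5100], E[r] = 3.2200, γ^t·E[r] = 2.254000, running G = 5.354000
t=2: π = [0.2510, 0.2770, 0.4720], E[r] = 3.1690, γ^t·E[r] = 1.552810, running G = 6.906810
t=3: π = [0.2472, 0.2749, 0.4779], E[r] = 3.1753, γ^t·E[r] = 1.089128, running G = 7.995938
t=4: π = [0.2478, 0.2753, 0.4769], E[r] = 3.1742, γ^t·E[r] = 0.762116, running G = 8.758054
t=5: π = [0.2477, 0.2752, 0.4771], E[r] = 3.1743, γ^t·E[r] = 0.533511, running G = 9.291565
t=6: π = [0.2477, 0.2752, 0.4771], E[r] = 3.1743, γ^t·E[r] = 0.373454, running G = 9.665019
t=7: π = [0.2477, 0.2752, 0.4771], E[r] = 3.1743, γ^t·E[r] = 0.261418, running G = 9.926437
t=8: π = [0.2477, 0.2752, 0.4771], E[r] = 3.1743, γ^t·E[r] = 0.182993, running G = 10.109430

G = 10.1094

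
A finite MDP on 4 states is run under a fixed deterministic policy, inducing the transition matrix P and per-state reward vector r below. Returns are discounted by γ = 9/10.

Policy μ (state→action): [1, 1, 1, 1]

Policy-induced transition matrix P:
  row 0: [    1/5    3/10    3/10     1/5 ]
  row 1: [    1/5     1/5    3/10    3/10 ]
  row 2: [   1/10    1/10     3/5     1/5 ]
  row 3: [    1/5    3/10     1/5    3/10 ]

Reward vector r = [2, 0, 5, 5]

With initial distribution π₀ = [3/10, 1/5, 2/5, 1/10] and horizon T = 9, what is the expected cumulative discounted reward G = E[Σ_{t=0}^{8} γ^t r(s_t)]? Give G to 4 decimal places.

t=0: π = [0.3000, 0.2000, 0.4000, 0.1000], E[r] = 3.1000, γ^t·E[r] = 3.100000, running G = 3.100000
t=1: π = [0.1600, 0.2000, 0.4100, 0.2300], E[r] = 3.5200, γ^t·E[r] = 3.168000, running G = 6.268000
t=2: π = [0.1590, 0.1980, 0.4000, 0.2430], E[r] = 3.5330, γ^t·E[r] = 2.861730, running G = 9.129730
t=3: π = [0.1600, 0.2002, 0.3957, 0.2441], E[r] = 3.5190, γ^t·E[r] = 2.565351, running G = 11.695081
t=4: π = [0.1604, 0.2008, 0.3943, 0.2444], E[r] = 3.5145, γ^t·E[r] = 2.305870, running G = 14.000951
t=5: π = [0.1606, 0.2011, 0.3938, 0.2445], E[r] = 3.5130, γ^t·E[r] = 2.074397, running G = 16.075348
t=6: π = [0.1606, 0.2011, 0.3937, 0.2446], E[r] = 3.5125, γ^t·E[r] = 1.866702, running G = 17.942050
t=7: π = [0.1606, 0.2011, 0.3937, 0.2446], E[r] = 3.5124, γ^t·E[r] = 1.679958, running G = 19.622008
t=8: π = [0.1606, 0.2012, 0.3936, 0.2446], E[r] = 3.5123, γ^t·E[r] = 1.511941, running G = 21.133949

G = 21.1339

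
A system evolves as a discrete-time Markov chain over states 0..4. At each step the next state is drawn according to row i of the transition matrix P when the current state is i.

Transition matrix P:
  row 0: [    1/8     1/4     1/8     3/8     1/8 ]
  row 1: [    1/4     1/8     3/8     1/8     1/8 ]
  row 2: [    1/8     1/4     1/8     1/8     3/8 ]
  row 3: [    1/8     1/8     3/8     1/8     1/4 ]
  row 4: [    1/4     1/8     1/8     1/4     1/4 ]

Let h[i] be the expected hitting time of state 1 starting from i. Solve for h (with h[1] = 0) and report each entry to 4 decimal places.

First-step conditioning: h[1] = 0; for i ≠ 1, h[i] = 1 + Σ_k P[i][k]·h[k].
  h[0] = 1 + 1/8·h[0] + 1/8·h[2] + 3/8·h[3] + 1/8·h[4]
  h[2] = 1 + 1/8·h[0] + 1/8·h[2] + 1/8·h[3] + 3/8·h[4]
  h[3] = 1 + 1/8·h[0] + 3/8·h[2] + 1/8·h[3] + 1/4·h[4]
  h[4] = 1 + 1/4·h[0] + 1/8·h[2] + 1/4·h[3] + 1/4·h[4]
Solving the 4×4 linear system over states ≠ 1 gives exactly h = [800/153, 0, 2408/459, 2672/459, 2704/459] (h[1] = 0 is the target).

h = [5.2288, 0.0000, 5.2462, 5.8214, 5.8911]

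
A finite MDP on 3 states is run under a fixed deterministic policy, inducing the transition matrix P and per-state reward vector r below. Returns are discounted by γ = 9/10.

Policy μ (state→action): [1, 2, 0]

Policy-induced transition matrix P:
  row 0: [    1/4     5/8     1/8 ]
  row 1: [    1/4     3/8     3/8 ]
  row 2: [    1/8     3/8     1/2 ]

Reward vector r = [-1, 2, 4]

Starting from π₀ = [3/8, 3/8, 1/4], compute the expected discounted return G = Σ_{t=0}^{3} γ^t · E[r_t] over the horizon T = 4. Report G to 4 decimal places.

G = 6.3813

t=0: π = [0.3750, 0.3750, 0.2500], E[r] = 1.3750, γ^t·E[r] = 1.375000, running G = 1.375000
t=1: π = [0.2188, 0.4688, 0.3125], E[r] = 1.9688, γ^t·E[r] = 1.771875, running G = 3.146875
t=2: π = [0.2109, 0.4297, 0.3594], E[r] = 2.0859, γ^t·E[r] = 1.689609, running G = 4.836484
t=3: π = [0.2051, 0.4277, 0.3672], E[r] = 2.1191, γ^t·E[r] = 1.544854, running G = 6.381338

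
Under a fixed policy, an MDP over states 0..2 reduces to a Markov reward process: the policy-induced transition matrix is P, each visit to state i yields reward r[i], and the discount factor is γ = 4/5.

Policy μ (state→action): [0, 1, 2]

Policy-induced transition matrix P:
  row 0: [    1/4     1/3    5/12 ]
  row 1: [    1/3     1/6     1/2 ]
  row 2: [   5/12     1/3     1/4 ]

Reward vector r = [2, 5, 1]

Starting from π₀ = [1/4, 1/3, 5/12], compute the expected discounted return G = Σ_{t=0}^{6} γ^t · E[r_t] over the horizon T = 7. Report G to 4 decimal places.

t=0: π = [0.2500, 0.3333, 0.4167], E[r] = 2.5833, γ^t·E[r] = 2.583333, running G = 2.583333
t=1: π = [0.3472, 0.2778, 0.3750], E[r] = 2.4583, γ^t·E[r] = 1.966667, running G = 4.550000
t=2: π = [0.3356, 0.2870, 0.3773], E[r] = 2.4838, γ^t·E[r] = 1.589630, running G = 6.139630
t=3: π = [0.3368, 0.2855, 0.3777], E[r] = 2.4788, γ^t·E[r] = 1.269136, running G = 7.408765
t=4: π = [0.3367, 0.2858, 0.3775], E[r] = 2.4797, γ^t·E[r] = 1.015704, running G = 8.424469
t=5: π = [0.3367, 0.2857, 0.3776], E[r] = 2.4796, γ^t·E[r] = 0.812503, running G = 9.236972
t=6: π = [0.3367, 0.2857, 0.3775], E[r] = 2.4796, γ^t·E[r] = 0.650012, running G = 9.886984

G = 9.8870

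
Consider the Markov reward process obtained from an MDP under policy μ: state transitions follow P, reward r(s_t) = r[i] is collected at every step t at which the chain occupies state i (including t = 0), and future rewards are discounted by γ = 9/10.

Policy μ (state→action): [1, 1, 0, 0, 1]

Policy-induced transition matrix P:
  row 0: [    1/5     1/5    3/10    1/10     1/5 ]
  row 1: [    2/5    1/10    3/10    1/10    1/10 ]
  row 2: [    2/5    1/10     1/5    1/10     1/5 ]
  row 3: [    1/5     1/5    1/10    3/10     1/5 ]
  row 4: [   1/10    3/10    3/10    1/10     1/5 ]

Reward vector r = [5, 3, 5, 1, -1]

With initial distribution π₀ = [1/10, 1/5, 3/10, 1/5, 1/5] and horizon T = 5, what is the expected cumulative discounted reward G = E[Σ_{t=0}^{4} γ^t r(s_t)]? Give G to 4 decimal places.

t=0: π = [0.1000, 0.2000, 0.3000, 0.2000, 0.2000], E[r] = 2.6000, γ^t·E[r] = 2.600000, running G = 2.600000
t=1: π = [0.2800, 0.1700, 0.2300, 0.1400, 0.1800], E[r] = 3.0200, γ^t·E[r] = 2.718000, running G = 5.318000
t=2: π = [0.2620, 0.1780, 0.2490, 0.1280, 0.1830], E[r] = 3.0340, γ^t·E[r] = 2.457540, running G = 7.775540
t=3: π = [0.2671, 0.1756, 0.2495, 0.1256, 0.1822], E[r] = 3.0532, γ^t·E[r] = 2.225783, running G = 10.001323
t=4: π = [0.2668, 0.1757, 0.2499, 0.1251, 0.1824], E[r] = 3.0535, γ^t·E[r] = 2.003375, running G = 12.004698

G = 12.0047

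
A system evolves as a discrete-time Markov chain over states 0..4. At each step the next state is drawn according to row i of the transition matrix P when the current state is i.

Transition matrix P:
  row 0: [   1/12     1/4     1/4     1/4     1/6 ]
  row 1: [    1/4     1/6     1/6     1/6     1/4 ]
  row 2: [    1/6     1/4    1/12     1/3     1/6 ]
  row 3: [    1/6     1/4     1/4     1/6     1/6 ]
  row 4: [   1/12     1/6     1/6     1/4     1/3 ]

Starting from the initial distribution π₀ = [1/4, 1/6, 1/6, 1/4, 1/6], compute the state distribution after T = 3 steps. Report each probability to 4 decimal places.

π = [0.1532, 0.2138, 0.1835, 0.2283, 0.2212]

t=0: π = [0.2500, 0.1667, 0.1667, 0.2500, 0.1667]
t=1: π = [0.1458, 0.2222, 0.1944, 0.2292, 0.2083]
t=2: π = [0.1557, 0.2141, 0.1817, 0.2286, 0.2199]
t=3: π = [0.1532, 0.2138, 0.1835, 0.2283, 0.2212]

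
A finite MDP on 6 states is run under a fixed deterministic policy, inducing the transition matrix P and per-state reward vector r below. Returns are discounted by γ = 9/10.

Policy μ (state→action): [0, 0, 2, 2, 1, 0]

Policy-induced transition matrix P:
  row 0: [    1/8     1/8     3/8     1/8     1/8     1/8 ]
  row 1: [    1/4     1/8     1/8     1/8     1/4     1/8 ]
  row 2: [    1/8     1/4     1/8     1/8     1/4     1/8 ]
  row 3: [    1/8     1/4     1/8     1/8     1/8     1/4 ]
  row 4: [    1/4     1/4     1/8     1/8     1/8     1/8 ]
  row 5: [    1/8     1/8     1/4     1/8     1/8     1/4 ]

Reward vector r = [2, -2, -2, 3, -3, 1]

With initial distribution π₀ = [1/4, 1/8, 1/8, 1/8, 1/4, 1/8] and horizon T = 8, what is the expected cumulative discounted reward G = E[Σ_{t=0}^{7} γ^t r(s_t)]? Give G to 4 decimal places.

t=0: π = [0.2500, 0.1250, 0.1250, 0.1250, 0.2500, 0.1250], E[r] = -0.2500, γ^t·E[r] = -0.250000, running G = -0.250000
t=1: π = [0.1719, 0.1875, 0.2031, 0.1250, 0.1563, 0.1563], E[r] = -0.3750, γ^t·E[r] = -0.337500, running G = -0.587500
t=2: π = [0.1680, 0.1855, 0.1875, 0.1250, 0.1738, 0.1602], E[r] = -0.3965, γ^t·E[r] = -0.321152, running G = -0.908652
t=3: π = [0.1699, 0.1858, 0.1870, 0.1250, 0.1716, 0.1606], E[r] = -0.3850, γ^t·E[r] = -0.280672, running G = -1.189324
t=4: π = [0.1697, 0.1855, 0.1876, 0.1250, 0.1716, 0.1607], E[r] = -0.3858, γ^t·E[r] = -0.253105, running G = -1.442430
t=5: π = [0.1696, 0.1855, 0.1875, 0.1250, 0.1716, 0.1607], E[r] = -0.3860, γ^t·E[r] = -0.227905, running G = -1.670335
t=6: π = [0.1696, 0.1855, 0.1875, 0.1250, 0.1716, 0.1607], E[r] = -0.3859, γ^t·E[r] = -0.205090, running G = -1.875425
t=7: π = [0.1696, 0.1855, 0.1875, 0.1250, 0.1716, 0.1607], E[r] = -0.3859, γ^t·E[r] = -0.184580, running G = -2.060005

G = -2.0600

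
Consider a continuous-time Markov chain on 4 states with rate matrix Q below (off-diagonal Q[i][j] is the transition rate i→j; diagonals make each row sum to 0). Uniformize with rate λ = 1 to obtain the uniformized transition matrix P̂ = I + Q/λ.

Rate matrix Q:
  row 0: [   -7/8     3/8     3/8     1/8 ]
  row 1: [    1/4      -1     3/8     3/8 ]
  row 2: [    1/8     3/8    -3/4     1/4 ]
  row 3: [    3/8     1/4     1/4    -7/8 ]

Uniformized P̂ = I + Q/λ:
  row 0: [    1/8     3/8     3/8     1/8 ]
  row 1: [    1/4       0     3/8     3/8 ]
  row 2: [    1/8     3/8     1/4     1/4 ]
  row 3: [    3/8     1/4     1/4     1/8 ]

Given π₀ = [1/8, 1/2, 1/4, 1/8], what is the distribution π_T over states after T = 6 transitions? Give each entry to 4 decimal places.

π = [0.2132, 0.2523, 0.3081, 0.2265]

t=0: π = [0.1250, 0.5000, 0.2500, 0.1250]
t=1: π = [0.2188, 0.1719, 0.3281, 0.2813]
t=2: π = [0.2168, 0.2754, 0.2988, 0.2090]
t=3: π = [0.2117, 0.2456, 0.3115, 0.2312]
t=4: π = [0.2135, 0.2540, 0.3072, 0.2253]
t=5: π = [0.2131, 0.2516, 0.3084, 0.2269]
t=6: π = [0.2132, 0.2523, 0.3081, 0.2265]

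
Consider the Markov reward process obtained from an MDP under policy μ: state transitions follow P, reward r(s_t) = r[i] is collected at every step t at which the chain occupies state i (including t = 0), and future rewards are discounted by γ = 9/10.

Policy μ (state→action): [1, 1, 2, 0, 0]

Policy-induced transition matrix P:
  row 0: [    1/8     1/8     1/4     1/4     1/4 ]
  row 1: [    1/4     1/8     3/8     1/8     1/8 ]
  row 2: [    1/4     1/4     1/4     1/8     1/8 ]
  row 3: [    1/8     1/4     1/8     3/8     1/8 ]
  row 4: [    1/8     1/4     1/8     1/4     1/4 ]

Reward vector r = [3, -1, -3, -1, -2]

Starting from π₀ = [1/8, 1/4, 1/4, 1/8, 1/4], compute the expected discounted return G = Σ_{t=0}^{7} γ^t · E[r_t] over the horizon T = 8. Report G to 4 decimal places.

t=0: π = [0.1250, 0.2500, 0.2500, 0.1250, 0.2500], E[r] = -1.2500, γ^t·E[r] = -1.250000, running G = -1.250000
t=1: π = [0.1875, 0.2031, 0.2344, 0.2031, 0.1719], E[r] = -0.8906, γ^t·E[r] = -0.801563, running G = -2.051563
t=2: π = [0.1797, 0.2012, 0.2285, 0.2207, 0.1699], E[r] = -0.9082, γ^t·E[r] = -0.735645, running G = -2.787207
t=3: π = [0.1787, 0.2024, 0.2263, 0.2239, 0.1687], E[r] = -0.9065, γ^t·E[r] = -0.660834, running G = -3.448041
t=4: π = [0.1786, 0.2024, 0.2262, 0.2244, 0.1684], E[r] = -0.9065, γ^t·E[r] = -0.594771, running G = -4.042812
t=5: π = [0.1786, 0.2024, 0.2262, 0.2245, 0.1684], E[r] = -0.9065, γ^t·E[r] = -0.535260, running G = -4.578072
t=6: π = [0.1786, 0.2024, 0.2262, 0.2245, 0.1684], E[r] = -0.9065, γ^t·E[r] = -0.481732, running G = -5.059804
t=7: π = [0.1786, 0.2024, 0.2262, 0.2245, 0.1684], E[r] = -0.9065, γ^t·E[r] = -0.433558, running G = -5.493363

G = -5.4934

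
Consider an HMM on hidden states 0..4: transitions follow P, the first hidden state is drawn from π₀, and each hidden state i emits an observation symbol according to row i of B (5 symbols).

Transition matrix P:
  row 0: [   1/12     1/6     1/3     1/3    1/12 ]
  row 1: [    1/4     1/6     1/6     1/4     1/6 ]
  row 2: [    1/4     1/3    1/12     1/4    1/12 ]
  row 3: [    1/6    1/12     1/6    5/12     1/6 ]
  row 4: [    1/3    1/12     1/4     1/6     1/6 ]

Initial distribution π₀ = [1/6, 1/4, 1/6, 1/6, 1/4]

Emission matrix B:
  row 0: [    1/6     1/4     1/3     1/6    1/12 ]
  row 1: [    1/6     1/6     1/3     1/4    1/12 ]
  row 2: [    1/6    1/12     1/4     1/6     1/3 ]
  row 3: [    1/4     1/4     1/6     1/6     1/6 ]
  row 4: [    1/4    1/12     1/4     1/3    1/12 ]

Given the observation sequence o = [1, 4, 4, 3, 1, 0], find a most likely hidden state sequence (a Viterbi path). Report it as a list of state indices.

t=0: δ = [4.167e-02, 4.167e-02, 1.389e-02, 4.167e-02, 2.083e-02]  (obs o_0=1)
t=1: δ = [8.681e-04, 5.787e-04, 4.630e-03, 2.894e-03, 5.787e-04]  ψ = [1, 0, 0, 3, 1]  (obs o_1=4)
t=2: δ = [9.645e-05, 1.286e-04, 1.608e-04, 2.009e-04, 4.019e-05]  ψ = [2, 2, 3, 3, 3]  (obs o_2=4)
t=3: δ = [6.698e-06, 1.340e-05, 5.582e-06, 1.395e-05, 1.116e-05]  ψ = [2, 2, 3, 3, 3]  (obs o_3=3)
t=4: δ = [9.303e-07, 3.721e-07, 2.326e-07, 1.454e-06, 1.938e-07]  ψ = [4, 1, 4, 3, 3]  (obs o_4=1)
t=5: δ = [4.038e-08, 2.584e-08, 5.168e-08, 1.514e-07, 6.056e-08]  ψ = [3, 0, 0, 3, 3]  (obs o_5=0)
backtrack: best end state = 3; path = [3, 3, 3, 3, 3, 3]

path = [3, 3, 3, 3, 3, 3]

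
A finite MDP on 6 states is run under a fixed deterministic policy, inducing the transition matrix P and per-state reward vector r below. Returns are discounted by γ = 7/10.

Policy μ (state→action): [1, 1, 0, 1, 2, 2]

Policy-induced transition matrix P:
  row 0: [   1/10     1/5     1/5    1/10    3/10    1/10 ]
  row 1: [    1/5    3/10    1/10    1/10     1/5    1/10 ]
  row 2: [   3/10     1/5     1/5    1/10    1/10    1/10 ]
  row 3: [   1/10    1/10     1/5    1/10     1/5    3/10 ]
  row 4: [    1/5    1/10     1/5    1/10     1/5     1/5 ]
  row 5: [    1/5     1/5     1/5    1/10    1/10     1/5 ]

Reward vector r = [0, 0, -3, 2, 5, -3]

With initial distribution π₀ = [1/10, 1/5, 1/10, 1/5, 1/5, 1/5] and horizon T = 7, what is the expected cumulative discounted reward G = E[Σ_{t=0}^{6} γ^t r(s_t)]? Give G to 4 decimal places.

t=0: π = [0.1000, 0.2000, 0.1000, 0.2000, 0.2000, 0.2000], E[r] = 0.5000, γ^t·E[r] = 0.500000, running G = 0.500000
t=1: π = [0.1800, 0.1800, 0.1800, 0.1000, 0.1800, 0.1800], E[r] = 0.0200, γ^t·E[r] = 0.014000, running G = 0.514000
t=2: π = [0.1900, 0.1900, 0.1820, 0.1000, 0.1820, 0.1560], E[r] = 0.0960, γ^t·E[r] = 0.047040, running G = 0.561040
t=3: π = [0.1892, 0.1908, 0.1810, 0.1000, 0.1852, 0.1538], E[r] = 0.1216, γ^t·E[r] = 0.041709, running G = 0.602749
t=4: π = [0.1892, 0.1906, 0.1809, 0.1000, 0.1854, 0.1539], E[r] = 0.1227, γ^t·E[r] = 0.029470, running G = 0.632219
t=5: π = [0.1892, 0.1905, 0.1809, 0.1000, 0.1854, 0.1539], E[r] = 0.1225, γ^t·E[r] = 0.020596, running G = 0.652815
t=6: π = [0.1892, 0.1905, 0.1809, 0.1000, 0.1854, 0.1539], E[r] = 0.1225, γ^t·E[r] = 0.014411, running G = 0.667226

G = 0.6672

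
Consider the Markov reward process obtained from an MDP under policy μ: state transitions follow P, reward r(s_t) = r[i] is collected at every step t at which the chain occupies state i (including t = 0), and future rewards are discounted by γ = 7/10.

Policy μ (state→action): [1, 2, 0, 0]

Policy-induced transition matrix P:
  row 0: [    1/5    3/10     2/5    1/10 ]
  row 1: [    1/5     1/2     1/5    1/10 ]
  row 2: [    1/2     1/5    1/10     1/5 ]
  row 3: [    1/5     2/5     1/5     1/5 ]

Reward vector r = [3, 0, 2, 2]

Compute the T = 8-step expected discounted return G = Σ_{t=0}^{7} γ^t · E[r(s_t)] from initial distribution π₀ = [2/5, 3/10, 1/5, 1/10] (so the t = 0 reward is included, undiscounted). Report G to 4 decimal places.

G = 5.1260

t=0: π = [0.4000, 0.3000, 0.2000, 0.1000], E[r] = 1.8000, γ^t·E[r] = 1.800000, running G = 1.800000
t=1: π = [0.2600, 0.3500, 0.2600, 0.1300], E[r] = 1.5600, γ^t·E[r] = 1.092000, running G = 2.892000
t=2: π = [0.2780, 0.3570, 0.2260, 0.1390], E[r] = 1.5640, γ^t·E[r] = 0.766360, running G = 3.658360
t=3: π = [0.2678, 0.3627, 0.2330, 0.1365], E[r] = 1.5424, γ^t·E[r] = 0.529043, running G = 4.187403
t=4: π = [0.2699, 0.3629, 0.2303, 0.1370], E[r] = 1.5441, γ^t·E[r] = 0.370743, running G = 4.558146
t=5: π = [0.2691, 0.3632, 0.2310, 0.1367], E[r] = 1.5426, γ^t·E[r] = 0.259262, running G = 4.817409
t=6: π = [0.2693, 0.3632, 0.2307, 0.1368], E[r] = 1.5428, γ^t·E[r] = 0.181513, running G = 4.998921
t=7: π = [0.2692, 0.3632, 0.2308, 0.1367], E[r] = 1.5427, γ^t·E[r] = 0.127049, running G = 5.125971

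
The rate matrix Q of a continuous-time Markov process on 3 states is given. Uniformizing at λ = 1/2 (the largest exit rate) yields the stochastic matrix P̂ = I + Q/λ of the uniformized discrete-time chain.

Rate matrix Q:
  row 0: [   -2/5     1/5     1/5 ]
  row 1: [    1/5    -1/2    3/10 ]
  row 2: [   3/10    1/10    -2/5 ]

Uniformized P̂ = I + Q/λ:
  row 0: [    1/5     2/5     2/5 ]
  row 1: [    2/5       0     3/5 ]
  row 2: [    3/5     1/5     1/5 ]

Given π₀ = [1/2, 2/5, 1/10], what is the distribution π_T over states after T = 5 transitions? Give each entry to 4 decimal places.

π = [0.3952, 0.2338, 0.3710]

t=0: π = [0.5000, 0.4000, 0.1000]
t=1: π = [0.3200, 0.2200, 0.4600]
t=2: π = [0.4280, 0.2200, 0.3520]
t=3: π = [0.3848, 0.2416, 0.3736]
t=4: π = [0.3978, 0.2286, 0.3736]
t=5: π = [0.3952, 0.2338, 0.3710]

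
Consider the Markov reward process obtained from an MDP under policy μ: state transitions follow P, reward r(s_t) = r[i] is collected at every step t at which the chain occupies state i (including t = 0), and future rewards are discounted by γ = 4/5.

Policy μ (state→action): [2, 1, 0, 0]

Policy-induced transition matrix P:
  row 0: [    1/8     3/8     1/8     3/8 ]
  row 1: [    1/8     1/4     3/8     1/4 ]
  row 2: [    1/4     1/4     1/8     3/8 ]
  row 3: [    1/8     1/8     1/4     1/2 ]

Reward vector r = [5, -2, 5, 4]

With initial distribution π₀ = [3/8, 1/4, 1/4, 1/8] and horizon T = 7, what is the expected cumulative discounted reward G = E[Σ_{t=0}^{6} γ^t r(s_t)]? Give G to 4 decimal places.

t=0: π = [0.3750, 0.2500, 0.2500, 0.1250], E[r] = 3.1250, γ^t·E[r] = 3.125000, running G = 3.125000
t=1: π = [0.1563, 0.2813, 0.2031, 0.3594], E[r] = 2.6719, γ^t·E[r] = 2.137500, running G = 5.262500
t=2: π = [0.1504, 0.2246, 0.2402, 0.3848], E[r] = 3.0430, γ^t·E[r] = 1.947500, running G = 7.210000
t=3: π = [0.1550, 0.2207, 0.2292, 0.3950], E[r] = 3.0601, γ^t·E[r] = 1.566750, running G = 8.776750
t=4: π = [0.1537, 0.2200, 0.2296, 0.3968], E[r] = 3.0632, γ^t·E[r] = 1.254688, running G = 10.031438
t=5: π = [0.1537, 0.2196, 0.2296, 0.3971], E[r] = 3.0656, γ^t·E[r] = 1.004550, running G = 11.035988
t=6: π = [0.1537, 0.2196, 0.2295, 0.3972], E[r] = 3.0658, γ^t·E[r] = 0.803679, running G = 11.839667

G = 11.8397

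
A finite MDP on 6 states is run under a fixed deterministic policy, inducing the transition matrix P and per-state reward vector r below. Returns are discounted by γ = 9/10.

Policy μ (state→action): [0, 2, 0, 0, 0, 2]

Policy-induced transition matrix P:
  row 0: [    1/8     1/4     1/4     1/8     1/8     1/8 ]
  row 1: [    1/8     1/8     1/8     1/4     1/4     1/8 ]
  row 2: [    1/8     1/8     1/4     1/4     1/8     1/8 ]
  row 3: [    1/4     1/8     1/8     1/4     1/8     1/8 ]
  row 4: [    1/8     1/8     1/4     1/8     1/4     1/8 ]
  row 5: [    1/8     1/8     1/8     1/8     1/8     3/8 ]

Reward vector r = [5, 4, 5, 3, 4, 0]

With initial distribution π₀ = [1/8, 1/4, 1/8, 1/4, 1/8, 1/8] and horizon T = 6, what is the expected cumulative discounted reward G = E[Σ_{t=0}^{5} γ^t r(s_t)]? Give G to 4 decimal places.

G = 16.3551

t=0: π = [0.1250, 0.2500, 0.1250, 0.2500, 0.1250, 0.1250], E[r] = 3.5000, γ^t·E[r] = 3.500000, running G = 3.500000
t=1: π = [0.1563, 0.1406, 0.1719, 0.2031, 0.1719, 0.1563], E[r] = 3.5000, γ^t·E[r] = 3.150000, running G = 6.650000
t=2: π = [0.1504, 0.1445, 0.1875, 0.1895, 0.1641, 0.1641], E[r] = 3.4922, γ^t·E[r] = 2.828672, running G = 9.478672
t=3: π = [0.1487, 0.1438, 0.1877, 0.1902, 0.1636, 0.1660], E[r] = 3.4822, γ^t·E[r] = 2.538508, running G = 12.017179
t=4: π = [0.1488, 0.1436, 0.1875, 0.1902, 0.1634, 0.1665], E[r] = 3.4800, γ^t·E[r] = 2.283255, running G = 14.300435
t=5: π = [0.1488, 0.1436, 0.1875, 0.1902, 0.1634, 0.1666], E[r] = 3.4796, γ^t·E[r] = 2.054653, running G = 16.355087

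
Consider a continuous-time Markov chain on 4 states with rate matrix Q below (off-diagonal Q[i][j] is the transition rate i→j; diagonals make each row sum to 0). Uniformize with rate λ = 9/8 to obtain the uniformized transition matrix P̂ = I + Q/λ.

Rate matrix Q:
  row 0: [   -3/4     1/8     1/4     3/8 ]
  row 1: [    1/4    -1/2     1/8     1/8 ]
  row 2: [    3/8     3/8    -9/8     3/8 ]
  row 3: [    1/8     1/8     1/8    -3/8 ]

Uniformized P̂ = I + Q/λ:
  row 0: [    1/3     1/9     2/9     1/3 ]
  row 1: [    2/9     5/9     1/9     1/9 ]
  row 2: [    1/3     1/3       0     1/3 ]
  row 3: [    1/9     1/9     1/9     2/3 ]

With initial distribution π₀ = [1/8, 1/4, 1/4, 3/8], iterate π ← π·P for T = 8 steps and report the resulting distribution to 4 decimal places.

t=0: π = [0.1250, 0.2500, 0.2500, 0.3750]
t=1: π = [0.2222, 0.2778, 0.0972, 0.4028]
t=2: π = [0.2130, 0.2562, 0.1250, 0.4059]
t=3: π = [0.2147, 0.2527, 0.1209, 0.4117]
t=4: π = [0.2138, 0.2503, 0.1215, 0.4144]
t=5: π = [0.2134, 0.2494, 0.1214, 0.4158]
t=6: π = [0.2132, 0.2489, 0.1213, 0.4165]
t=7: π = [0.2131, 0.2487, 0.1213, 0.4169]
t=8: π = [0.2131, 0.2486, 0.1213, 0.4170]

π = [0.2131, 0.2486, 0.1213, 0.4170]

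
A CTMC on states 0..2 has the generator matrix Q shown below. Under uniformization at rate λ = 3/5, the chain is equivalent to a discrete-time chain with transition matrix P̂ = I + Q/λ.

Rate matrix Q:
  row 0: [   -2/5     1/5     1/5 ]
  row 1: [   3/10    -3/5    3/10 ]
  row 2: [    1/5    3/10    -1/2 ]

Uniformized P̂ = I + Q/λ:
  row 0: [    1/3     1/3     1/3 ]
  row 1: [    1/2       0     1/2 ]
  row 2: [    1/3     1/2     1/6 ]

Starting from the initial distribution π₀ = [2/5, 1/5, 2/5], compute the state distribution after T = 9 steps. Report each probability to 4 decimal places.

π = [0.3818, 0.2910, 0.3272]

t=0: π = [0.4000, 0.2000, 0.4000]
t=1: π = [0.3667, 0.3333, 0.3000]
t=2: π = [0.3889, 0.2722, 0.3389]
t=3: π = [0.3787, 0.2991, 0.3222]
t=4: π = [0.3832, 0.2873, 0.3295]
t=5: π = [0.3812, 0.2925, 0.3263]
t=6: π = [0.3821, 0.2902, 0.3277]
t=7: π = [0.3817, 0.2912, 0.3271]
t=8: π = [0.3819, 0.2908, 0.3274]
t=9: π = [0.3818, 0.2910, 0.3272]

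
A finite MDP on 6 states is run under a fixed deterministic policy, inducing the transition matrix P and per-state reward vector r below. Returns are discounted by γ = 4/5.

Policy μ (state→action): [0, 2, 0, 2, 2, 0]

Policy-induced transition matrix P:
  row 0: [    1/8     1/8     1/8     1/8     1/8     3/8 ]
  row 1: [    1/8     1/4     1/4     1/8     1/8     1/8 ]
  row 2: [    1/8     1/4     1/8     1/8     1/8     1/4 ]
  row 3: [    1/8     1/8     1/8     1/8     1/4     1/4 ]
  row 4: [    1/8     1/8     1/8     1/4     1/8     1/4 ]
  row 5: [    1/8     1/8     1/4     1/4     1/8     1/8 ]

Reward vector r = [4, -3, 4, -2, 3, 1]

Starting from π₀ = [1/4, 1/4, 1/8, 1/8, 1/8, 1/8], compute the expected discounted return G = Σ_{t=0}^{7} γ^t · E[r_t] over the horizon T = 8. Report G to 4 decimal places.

G = 4.1849

t=0: π = [0.2500, 0.2500, 0.1250, 0.1250, 0.1250, 0.1250], E[r] = 1.0000, γ^t·E[r] = 1.000000, running G = 1.000000
t=1: π = [0.1250, 0.1719, 0.1719, 0.1563, 0.1406, 0.2344], E[r] = 1.0156, γ^t·E[r] = 0.812500, running G = 1.812500
t=2: π = [0.1250, 0.1680, 0.1758, 0.1719, 0.1445, 0.2148], E[r] = 1.0039, γ^t·E[r] = 0.642500, running G = 2.455000
t=3: π = [0.1250, 0.1680, 0.1729, 0.1699, 0.1465, 0.2178], E[r] = 1.0049, γ^t·E[r] = 0.514500, running G = 2.969500
t=4: π = [0.1250, 0.1676, 0.1732, 0.1705, 0.1462, 0.2174], E[r] = 1.0051, γ^t·E[r] = 0.411700, running G = 3.381200
t=5: π = [0.1250, 0.1676, 0.1731, 0.1705, 0.1463, 0.2175], E[r] = 1.0052, γ^t·E[r] = 0.329395, running G = 3.710595
t=6: π = [0.1250, 0.1676, 0.1731, 0.1705, 0.1463, 0.2175], E[r] = 1.0052, γ^t·E[r] = 0.263516, running G = 3.974111
t=7: π = [0.1250, 0.1676, 0.1731, 0.1705, 0.1463, 0.2175], E[r] = 1.0052, γ^t·E[r] = 0.210813, running G = 4.184924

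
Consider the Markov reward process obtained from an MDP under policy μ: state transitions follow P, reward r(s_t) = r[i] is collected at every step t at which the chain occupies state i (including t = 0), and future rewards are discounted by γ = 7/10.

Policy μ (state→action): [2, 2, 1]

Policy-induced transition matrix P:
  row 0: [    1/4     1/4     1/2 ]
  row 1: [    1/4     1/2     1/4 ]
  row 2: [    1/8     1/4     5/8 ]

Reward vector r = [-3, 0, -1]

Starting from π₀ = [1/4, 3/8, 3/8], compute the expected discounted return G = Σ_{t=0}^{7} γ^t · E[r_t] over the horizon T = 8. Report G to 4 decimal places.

G = -3.3804

t=0: π = [0.2500, 0.3750, 0.3750], E[r] = -1.1250, γ^t·E[r] = -1.125000, running G = -1.125000
t=1: π = [0.2031, 0.3438, 0.4531], E[r] = -1.0625, γ^t·E[r] = -0.743750, running G = -1.868750
t=2: π = [0.1934, 0.3359, 0.4707], E[r] = -1.0508, γ^t·E[r] = -0.514883, running G = -2.383633
t=3: π = [0.1912, 0.3340, 0.4749], E[r] = -1.0483, γ^t·E[r] = -0.359581, running G = -2.743213
t=4: π = [0.1906, 0.3335, 0.4759], E[r] = -1.0478, γ^t·E[r] = -0.251575, running G = -2.994788
t=5: π = [0.1905, 0.3334, 0.4761], E[r] = -1.0477, γ^t·E[r] = -0.176080, running G = -3.170868
t=6: π = [0.1905, 0.3333, 0.4762], E[r] = -1.0476, γ^t·E[r] = -0.123253, running G = -3.294121
t=7: π = [0.1905, 0.3333, 0.4762], E[r] = -1.0476, γ^t·E[r] = -0.086276, running G = -3.380397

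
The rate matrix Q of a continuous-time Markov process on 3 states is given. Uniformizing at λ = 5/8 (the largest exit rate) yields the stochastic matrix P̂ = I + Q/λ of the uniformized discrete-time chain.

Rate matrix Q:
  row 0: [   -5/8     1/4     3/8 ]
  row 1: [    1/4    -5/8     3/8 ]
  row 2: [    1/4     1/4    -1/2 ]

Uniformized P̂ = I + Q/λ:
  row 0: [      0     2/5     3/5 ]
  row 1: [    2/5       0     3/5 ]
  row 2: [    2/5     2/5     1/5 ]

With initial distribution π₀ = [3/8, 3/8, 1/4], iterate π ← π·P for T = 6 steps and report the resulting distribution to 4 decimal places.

t=0: π = [0.3750, 0.3750, 0.2500]
t=1: π = [0.2500, 0.2500, 0.5000]
t=2: π = [0.3000, 0.3000, 0.4000]
t=3: π = [0.2800, 0.2800, 0.4400]
t=4: π = [0.2880, 0.2880, 0.4240]
t=5: π = [0.2848, 0.2848, 0.4304]
t=6: π = [0.2861, 0.2861, 0.4278]

π = [0.2861, 0.2861, 0.4278]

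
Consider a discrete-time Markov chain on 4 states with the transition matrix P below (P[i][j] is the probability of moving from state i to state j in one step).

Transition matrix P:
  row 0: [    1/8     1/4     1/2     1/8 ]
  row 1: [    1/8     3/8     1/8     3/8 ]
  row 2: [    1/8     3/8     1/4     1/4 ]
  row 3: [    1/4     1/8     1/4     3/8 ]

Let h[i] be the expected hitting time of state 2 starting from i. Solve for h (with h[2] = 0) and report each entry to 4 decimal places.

h = [2.9091, 4.3636, 0.0000, 3.6364]

First-step conditioning: h[2] = 0; for i ≠ 2, h[i] = 1 + Σ_k P[i][k]·h[k].
  h[0] = 1 + 1/8·h[0] + 1/4·h[1] + 1/8·h[3]
  h[1] = 1 + 1/8·h[0] + 3/8·h[1] + 3/8·h[3]
  h[3] = 1 + 1/4·h[0] + 1/8·h[1] + 3/8·h[3]
Solving the 3×3 linear system over states ≠ 2 gives exactly h = [32/11, 48/11, 0, 40/11] (h[2] = 0 is the target).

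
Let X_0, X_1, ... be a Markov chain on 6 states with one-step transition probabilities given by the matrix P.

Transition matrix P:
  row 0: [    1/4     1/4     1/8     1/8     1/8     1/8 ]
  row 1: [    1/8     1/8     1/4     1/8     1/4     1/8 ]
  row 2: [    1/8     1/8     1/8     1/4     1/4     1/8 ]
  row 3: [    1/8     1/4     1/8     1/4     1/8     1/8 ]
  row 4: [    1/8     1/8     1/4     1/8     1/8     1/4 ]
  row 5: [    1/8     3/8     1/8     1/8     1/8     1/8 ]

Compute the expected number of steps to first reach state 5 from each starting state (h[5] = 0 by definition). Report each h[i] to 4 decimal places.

First-step conditioning: h[5] = 0; for i ≠ 5, h[i] = 1 + Σ_k P[i][k]·h[k].
  h[0] = 1 + 1/4·h[0] + 1/4·h[1] + 1/8·h[2] + 1/8·h[3] + 1/8·h[4]
  h[1] = 1 + 1/8·h[0] + 1/8·h[1] + 1/4·h[2] + 1/8·h[3] + 1/4·h[4]
  h[2] = 1 + 1/8·h[0] + 1/8·h[1] + 1/8·h[2] + 1/4·h[3] + 1/4·h[4]
  h[3] = 1 + 1/8·h[0] + 1/4·h[1] + 1/8·h[2] + 1/4·h[3] + 1/8·h[4]
  h[4] = 1 + 1/8·h[0] + 1/8·h[1] + 1/4·h[2] + 1/8·h[3] + 1/8·h[4]
Solving the 5×5 linear system over states ≠ 5 gives exactly h = [130/19, 128/19, 1154/171, 130/19, 1024/171, 0] (h[5] = 0 is the target).

h = [6.8421, 6.7368, 6.7485, 6.8421, 5.9883, 0.0000]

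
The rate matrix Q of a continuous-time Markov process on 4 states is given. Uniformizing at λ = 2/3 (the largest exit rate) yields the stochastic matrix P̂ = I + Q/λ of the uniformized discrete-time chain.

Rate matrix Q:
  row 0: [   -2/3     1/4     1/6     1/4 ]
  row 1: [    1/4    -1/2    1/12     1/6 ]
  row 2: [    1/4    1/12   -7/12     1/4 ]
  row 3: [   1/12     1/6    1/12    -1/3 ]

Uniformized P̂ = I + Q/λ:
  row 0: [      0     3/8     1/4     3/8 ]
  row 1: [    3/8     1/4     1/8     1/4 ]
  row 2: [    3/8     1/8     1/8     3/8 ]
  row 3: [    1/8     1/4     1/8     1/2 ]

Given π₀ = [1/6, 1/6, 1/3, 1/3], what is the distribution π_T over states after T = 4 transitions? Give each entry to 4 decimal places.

π = [0.2002, 0.2570, 0.1506, 0.3922]

t=0: π = [0.1667, 0.1667, 0.3333, 0.3333]
t=1: π = [0.2292, 0.2292, 0.1458, 0.3958]
t=2: π = [0.1901, 0.2604, 0.1536, 0.3958]
t=3: π = [0.2048, 0.2546, 0.1488, 0.3919]
t=4: π = [0.2002, 0.2570, 0.1506, 0.3922]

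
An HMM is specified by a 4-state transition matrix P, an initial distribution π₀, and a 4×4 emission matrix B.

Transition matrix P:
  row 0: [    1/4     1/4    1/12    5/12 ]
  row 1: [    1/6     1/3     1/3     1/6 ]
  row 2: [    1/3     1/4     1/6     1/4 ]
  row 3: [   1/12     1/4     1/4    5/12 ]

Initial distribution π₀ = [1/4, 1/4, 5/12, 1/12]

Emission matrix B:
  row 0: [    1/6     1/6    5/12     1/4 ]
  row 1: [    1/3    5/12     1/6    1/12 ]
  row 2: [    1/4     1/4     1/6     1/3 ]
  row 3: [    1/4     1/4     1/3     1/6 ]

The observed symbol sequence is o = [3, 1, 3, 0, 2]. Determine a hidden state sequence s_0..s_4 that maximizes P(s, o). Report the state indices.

path = [2, 1, 2, 3, 3]

t=0: δ = [6.250e-02, 2.083e-02, 1.389e-01, 1.389e-02]  (obs o_0=3)
t=1: δ = [7.716e-03, 1.447e-02, 5.787e-03, 8.681e-03]  ψ = [2, 2, 2, 2]  (obs o_1=1)
t=2: δ = [6.028e-04, 4.019e-04, 1.608e-03, 6.028e-04]  ψ = [1, 1, 1, 3]  (obs o_2=3)
t=3: δ = [8.931e-05, 1.340e-04, 6.698e-05, 1.005e-04]  ψ = [2, 2, 2, 2]  (obs o_3=0)
t=4: δ = [9.303e-06, 7.442e-06, 7.442e-06, 1.395e-05]  ψ = [0, 1, 1, 3]  (obs o_4=2)
backtrack: best end state = 3; path = [2, 1, 2, 3, 3]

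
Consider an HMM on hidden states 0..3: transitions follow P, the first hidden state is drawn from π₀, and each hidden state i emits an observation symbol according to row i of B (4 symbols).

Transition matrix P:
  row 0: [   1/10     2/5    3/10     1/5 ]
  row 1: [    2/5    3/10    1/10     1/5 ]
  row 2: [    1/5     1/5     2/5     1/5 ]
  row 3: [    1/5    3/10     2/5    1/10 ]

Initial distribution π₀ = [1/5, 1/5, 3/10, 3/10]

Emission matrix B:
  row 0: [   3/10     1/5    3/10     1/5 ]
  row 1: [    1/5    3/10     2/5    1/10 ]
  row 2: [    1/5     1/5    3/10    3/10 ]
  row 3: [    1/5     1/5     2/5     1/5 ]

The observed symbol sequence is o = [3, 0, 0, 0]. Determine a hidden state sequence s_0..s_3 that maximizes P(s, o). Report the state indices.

t=0: δ = [4.000e-02, 2.000e-02, 9.000e-02, 6.000e-02]  (obs o_0=3)
t=1: δ = [5.400e-03, 3.600e-03, 7.200e-03, 3.600e-03]  ψ = [2, 2, 2, 2]  (obs o_1=0)
t=2: δ = [4.320e-04, 4.320e-04, 5.760e-04, 2.880e-04]  ψ = [1, 0, 2, 2]  (obs o_2=0)
t=3: δ = [5.184e-05, 3.456e-05, 4.608e-05, 2.304e-05]  ψ = [1, 0, 2, 2]  (obs o_3=0)
backtrack: best end state = 0; path = [2, 0, 1, 0]

path = [2, 0, 1, 0]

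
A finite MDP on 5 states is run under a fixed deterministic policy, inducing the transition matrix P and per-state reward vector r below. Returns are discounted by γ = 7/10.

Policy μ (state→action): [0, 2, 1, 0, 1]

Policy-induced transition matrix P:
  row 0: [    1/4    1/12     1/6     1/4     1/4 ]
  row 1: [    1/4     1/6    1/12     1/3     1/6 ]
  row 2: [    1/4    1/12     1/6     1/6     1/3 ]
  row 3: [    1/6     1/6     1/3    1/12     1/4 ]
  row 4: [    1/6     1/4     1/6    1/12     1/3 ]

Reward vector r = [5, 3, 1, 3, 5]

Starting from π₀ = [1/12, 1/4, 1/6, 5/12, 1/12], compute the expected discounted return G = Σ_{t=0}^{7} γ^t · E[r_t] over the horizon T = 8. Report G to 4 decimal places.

t=0: π = [0.0833, 0.2500, 0.1667, 0.4167, 0.0833], E[r] = 3.0000, γ^t·E[r] = 3.000000, running G = 3.000000
t=1: π = [0.2083, 0.1528, 0.2153, 0.1736, 0.2500], E[r] = 3.4861, γ^t·E[r] = 2.440278, running G = 5.440278
t=2: π = [0.2147, 0.1522, 0.1829, 0.1742, 0.2760], E[r] = 3.6157, γ^t·E[r] = 1.771713, running G = 7.211991
t=3: π = [0.2125, 0.1565, 0.1830, 0.1724, 0.2756], E[r] = 3.6101, γ^t·E[r] = 1.238247, running G = 8.450238
t=4: π = [0.2127, 0.1567, 0.1824, 0.1731, 0.2752], E[r] = 3.6110, γ^t·E[r] = 0.866993, running G = 9.317231
t=5: π = [0.2126, 0.1567, 0.1825, 0.1731, 0.2751], E[r] = 3.6105, γ^t·E[r] = 0.606816, running G = 9.924047
t=6: π = [0.2126, 0.1567, 0.1825, 0.1731, 0.2751], E[r] = 3.6105, γ^t·E[r] = 0.424772, running G = 10.348819
t=7: π = [0.2126, 0.1567, 0.1825, 0.1731, 0.2751], E[r] = 3.6105, γ^t·E[r] = 0.297340, running G = 10.646159

G = 10.6462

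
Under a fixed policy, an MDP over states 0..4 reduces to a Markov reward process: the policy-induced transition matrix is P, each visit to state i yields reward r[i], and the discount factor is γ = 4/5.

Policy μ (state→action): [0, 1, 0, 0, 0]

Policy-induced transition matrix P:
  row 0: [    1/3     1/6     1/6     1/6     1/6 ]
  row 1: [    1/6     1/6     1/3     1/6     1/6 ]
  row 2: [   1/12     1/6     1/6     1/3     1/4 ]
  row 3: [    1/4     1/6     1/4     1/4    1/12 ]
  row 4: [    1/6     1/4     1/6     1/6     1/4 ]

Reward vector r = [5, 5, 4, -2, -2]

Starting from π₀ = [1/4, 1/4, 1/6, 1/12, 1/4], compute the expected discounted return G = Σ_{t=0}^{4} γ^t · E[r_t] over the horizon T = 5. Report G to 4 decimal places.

G = 7.1806

t=0: π = [0.2500, 0.2500, 0.1667, 0.0833, 0.2500], E[r] = 2.5000, γ^t·E[r] = 2.500000, running G = 2.500000
t=1: π = [0.2014, 0.1875, 0.2153, 0.2014, 0.1944], E[r] = 2.0139, γ^t·E[r] = 1.611111, running G = 4.111111
t=2: π = [0.1991, 0.1829, 0.2147, 0.2193, 0.1840], E[r] = 1.9618, γ^t·E[r] = 1.255556, running G = 5.366667
t=3: π = [0.2002, 0.1820, 0.2154, 0.2207, 0.1816], E[r] = 1.9682, γ^t·E[r] = 1.007704, running G = 6.374370
t=4: π = [0.2005, 0.1818, 0.2154, 0.2210, 0.1814], E[r] = 1.9683, γ^t·E[r] = 0.806232, running G = 7.180602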